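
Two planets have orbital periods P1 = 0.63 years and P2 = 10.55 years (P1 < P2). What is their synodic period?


1/P_syn = |1/P1 - 1/P2| = |1/0.63 - 1/10.55| => P_syn = 0.67

0.67 years


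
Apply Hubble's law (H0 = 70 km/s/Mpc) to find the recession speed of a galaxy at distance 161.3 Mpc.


v = H0 * d = 70 * 161.3 = 11291.0

11291.0 km/s


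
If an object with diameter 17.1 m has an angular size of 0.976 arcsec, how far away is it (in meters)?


D = size / theta_rad, theta_rad = 0.976 * pi/(180*3600) = 4.732e-06, D = 3.614e+06

3.614e+06 m


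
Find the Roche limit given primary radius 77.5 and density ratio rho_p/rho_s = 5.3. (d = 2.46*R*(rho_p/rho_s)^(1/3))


d_Roche = 2.46 * 77.5 * 5.3^(1/3) = 332.4008

332.4008


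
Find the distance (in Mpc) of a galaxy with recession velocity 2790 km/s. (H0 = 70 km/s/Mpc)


d = v / H0 = 2790 / 70 = 39.8571

39.8571 Mpc


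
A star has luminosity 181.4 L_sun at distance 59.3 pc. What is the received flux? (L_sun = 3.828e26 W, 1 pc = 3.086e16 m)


F = L / (4*pi*d^2) = 6.944e+28 / (4*pi*(1.830e+18)^2) = 1.650e-09

1.650e-09 W/m^2


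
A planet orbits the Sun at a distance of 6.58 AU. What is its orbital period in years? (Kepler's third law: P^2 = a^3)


P = a^(3/2) = 6.58^1.5 = 16.8787

16.8787 years


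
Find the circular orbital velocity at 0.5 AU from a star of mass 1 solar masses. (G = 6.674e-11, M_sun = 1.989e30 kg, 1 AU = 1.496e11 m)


v = sqrt(GM/r) = sqrt(6.674e-11 * 1.989e+30 / 7.480e+10) = 42126.9186

42126.9186 m/s


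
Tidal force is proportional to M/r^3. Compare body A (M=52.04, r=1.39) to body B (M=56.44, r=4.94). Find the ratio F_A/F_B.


Ratio = (M1/r1^3) / (M2/r2^3) = (52.04/1.39^3) / (56.44/4.94^3) = 41.3892

41.3892


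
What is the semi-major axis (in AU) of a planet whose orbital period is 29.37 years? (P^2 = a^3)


a = P^(2/3) = 29.37^(2/3) = 9.5192

9.5192 AU


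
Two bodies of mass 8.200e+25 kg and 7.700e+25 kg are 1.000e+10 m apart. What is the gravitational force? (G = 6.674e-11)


F = G*m1*m2/r^2 = 6.674e-11 * 8.200e+25 * 7.700e+25 / (1.000e+10)^2 = 6.674e-11 * 6.314e+51 / 1.000e+20 = 4.214e+21

4.214e+21 N


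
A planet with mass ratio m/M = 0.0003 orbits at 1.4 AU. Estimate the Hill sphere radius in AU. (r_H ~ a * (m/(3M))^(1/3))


r_H = a * (m/3M)^(1/3) = 1.4 * (0.0003/3)^(1/3) = 0.065

0.065 AU


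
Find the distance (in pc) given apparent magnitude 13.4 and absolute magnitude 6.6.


d = 10^((m - M + 5)/5) = 10^((13.4 - 6.6 + 5)/5) = 229.0868

229.0868 pc


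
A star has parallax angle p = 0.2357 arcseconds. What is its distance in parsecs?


d = 1/p = 1/0.2357 = 4.2427

4.2427 pc


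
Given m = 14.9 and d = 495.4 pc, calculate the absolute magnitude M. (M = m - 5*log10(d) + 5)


M = m - 5*log10(d) + 5 = 14.9 - 5*log10(495.4) + 5 = 6.4252

6.4252


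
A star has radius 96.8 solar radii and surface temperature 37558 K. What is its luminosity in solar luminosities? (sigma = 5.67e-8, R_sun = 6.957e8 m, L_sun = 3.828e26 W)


R = 96.8 * 6.957e8 m = 6.734376e+10 m. L = 4*pi*R^2*sigma*T^4 = 4*pi*(6.734376e+10)^2 * 5.67e-8 * 37558^4 = 6.429800153e+33 W. L/L_sun = 6.429800153e+33 / 3.828e26 = 1.680e+07

1.680e+07 L_sun


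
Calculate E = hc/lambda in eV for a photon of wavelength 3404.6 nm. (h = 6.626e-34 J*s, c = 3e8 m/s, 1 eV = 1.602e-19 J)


E = hc/lambda = 6.626e-34 * 3e8 / 3.405e-06 = 5.839e-20 J = 0.3645 eV

0.3645 eV


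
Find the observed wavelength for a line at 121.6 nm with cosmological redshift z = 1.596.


lam_obs = lam_emit * (1 + z) = 121.6 * (1 + 1.596) = 315.6736

315.6736 nm


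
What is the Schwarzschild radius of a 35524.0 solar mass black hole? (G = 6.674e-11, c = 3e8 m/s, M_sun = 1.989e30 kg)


M = 35524.0 * 1.989e30 kg = 7.0657236e+34 kg. rs = 2GM/c^2 = 2 * 6.674e-11 * 7.0657236e+34 / (3e8)^2 = 1.048e+08

1.048e+08 m


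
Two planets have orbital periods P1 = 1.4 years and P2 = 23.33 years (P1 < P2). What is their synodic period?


1/P_syn = |1/P1 - 1/P2| = |1/1.4 - 1/23.33| => P_syn = 1.4894

1.4894 years


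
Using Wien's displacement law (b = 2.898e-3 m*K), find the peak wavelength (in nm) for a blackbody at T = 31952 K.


lam_max = b / T = 2.898e-3 / 31952 = 9.070e-08 m = 90.6985 nm

90.6985 nm


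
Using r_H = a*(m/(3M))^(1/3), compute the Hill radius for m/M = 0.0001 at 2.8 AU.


r_H = a * (m/3M)^(1/3) = 2.8 * (0.0001/3)^(1/3) = 0.0901

0.0901 AU


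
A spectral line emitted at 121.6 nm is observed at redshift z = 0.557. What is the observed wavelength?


lam_obs = lam_emit * (1 + z) = 121.6 * (1 + 0.557) = 189.3312

189.3312 nm


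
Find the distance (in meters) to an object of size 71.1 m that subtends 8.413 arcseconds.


D = size / theta_rad, theta_rad = 8.413 * pi/(180*3600) = 4.079e-05, D = 1.743e+06

1.743e+06 m


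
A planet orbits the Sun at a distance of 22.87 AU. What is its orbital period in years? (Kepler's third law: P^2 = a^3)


P = a^(3/2) = 22.87^1.5 = 109.3703

109.3703 years


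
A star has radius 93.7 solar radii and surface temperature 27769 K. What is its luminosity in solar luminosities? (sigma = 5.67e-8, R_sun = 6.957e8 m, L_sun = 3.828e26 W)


R = 93.7 * 6.957e8 m = 6.518709e+10 m. L = 4*pi*R^2*sigma*T^4 = 4*pi*(6.518709e+10)^2 * 5.67e-8 * 27769^4 = 1.80035054e+33 W. L/L_sun = 1.80035054e+33 / 3.828e26 = 4.703e+06

4.703e+06 L_sun


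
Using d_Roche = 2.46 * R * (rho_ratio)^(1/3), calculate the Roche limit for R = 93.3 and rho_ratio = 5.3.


d_Roche = 2.46 * 93.3 * 5.3^(1/3) = 400.1677

400.1677


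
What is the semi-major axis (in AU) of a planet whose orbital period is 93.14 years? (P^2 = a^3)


a = P^(2/3) = 93.14^(2/3) = 20.5474

20.5474 AU


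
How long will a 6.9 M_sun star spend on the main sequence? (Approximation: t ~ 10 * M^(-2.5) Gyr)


t = 10 * M^(-2.5) = 10 * 6.9^(-2.5) = 0.08

0.08 Gyr


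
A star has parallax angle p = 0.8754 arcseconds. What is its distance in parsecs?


d = 1/p = 1/0.8754 = 1.1423

1.1423 pc


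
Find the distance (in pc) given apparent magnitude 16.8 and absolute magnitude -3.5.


d = 10^((m - M + 5)/5) = 10^((16.8 - -3.5 + 5)/5) = 114815.3621

114815.3621 pc


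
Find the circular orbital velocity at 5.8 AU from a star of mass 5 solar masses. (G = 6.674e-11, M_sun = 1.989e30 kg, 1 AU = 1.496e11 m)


v = sqrt(GM/r) = sqrt(6.674e-11 * 9.945e+30 / 8.677e+11) = 27657.6771

27657.6771 m/s


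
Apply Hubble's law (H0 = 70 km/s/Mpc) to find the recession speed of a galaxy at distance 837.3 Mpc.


v = H0 * d = 70 * 837.3 = 58611.0

58611.0 km/s


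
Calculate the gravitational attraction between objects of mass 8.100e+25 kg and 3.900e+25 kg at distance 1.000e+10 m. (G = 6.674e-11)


F = G*m1*m2/r^2 = 6.674e-11 * 8.100e+25 * 3.900e+25 / (1.000e+10)^2 = 6.674e-11 * 3.159e+51 / 1.000e+20 = 2.108e+21

2.108e+21 N


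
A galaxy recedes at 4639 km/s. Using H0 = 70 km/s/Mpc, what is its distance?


d = v / H0 = 4639 / 70 = 66.2714

66.2714 Mpc


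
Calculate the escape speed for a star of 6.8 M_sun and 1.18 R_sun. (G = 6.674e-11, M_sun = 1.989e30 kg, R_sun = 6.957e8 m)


M = 6.8 * 1.989e30 kg = 1.35252e+31 kg; R = 1.18 * 6.957e8 m = 8.20926e+08 m. v_esc = sqrt(2GM/R) = sqrt(2 * 6.674e-11 * 1.35252e+31 / 8.20926e+08) = 1.483e+06

1.483e+06 m/s


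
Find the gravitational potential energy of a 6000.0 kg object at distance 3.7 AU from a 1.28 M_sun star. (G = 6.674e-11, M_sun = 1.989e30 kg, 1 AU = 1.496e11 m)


M = 1.28 * 1.989e30 kg = 2.54592e+30 kg; r = 3.7 AU * 1.496e11 m/AU = 5.5352e+11 m. U = -GM*m/r = -(6.674e-11 * 2.54592e+30 * 6000.0) / 5.5352e+11 = -1.842e+12

-1.842e+12 J


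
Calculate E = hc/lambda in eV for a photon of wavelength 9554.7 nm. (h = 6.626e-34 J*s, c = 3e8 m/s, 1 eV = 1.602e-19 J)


E = hc/lambda = 6.626e-34 * 3e8 / 9.555e-06 = 2.080e-20 J = 0.1299 eV

0.1299 eV


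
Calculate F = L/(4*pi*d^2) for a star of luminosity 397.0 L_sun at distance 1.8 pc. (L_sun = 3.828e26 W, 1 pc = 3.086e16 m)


F = L / (4*pi*d^2) = 1.520e+29 / (4*pi*(5.555e+16)^2) = 3.919e-06

3.919e-06 W/m^2


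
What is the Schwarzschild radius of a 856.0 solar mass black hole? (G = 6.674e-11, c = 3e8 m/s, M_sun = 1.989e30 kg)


M = 856.0 * 1.989e30 kg = 1.702584e+33 kg. rs = 2GM/c^2 = 2 * 6.674e-11 * 1.702584e+33 / (3e8)^2 = 2.525e+06

2.525e+06 m


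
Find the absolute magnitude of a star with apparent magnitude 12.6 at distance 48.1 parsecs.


M = m - 5*log10(d) + 5 = 12.6 - 5*log10(48.1) + 5 = 9.1893

9.1893


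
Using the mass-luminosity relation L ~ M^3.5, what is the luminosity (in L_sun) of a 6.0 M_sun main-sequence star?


L/L_sun = (M/M_sun)^3.5 = 6.0^3.5 = 529.0898

529.0898 L_sun


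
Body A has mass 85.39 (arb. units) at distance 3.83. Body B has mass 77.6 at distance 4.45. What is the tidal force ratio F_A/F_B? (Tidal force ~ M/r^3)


Ratio = (M1/r1^3) / (M2/r2^3) = (85.39/3.83^3) / (77.6/4.45^3) = 1.726

1.726


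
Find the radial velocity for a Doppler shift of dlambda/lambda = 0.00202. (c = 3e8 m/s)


v = (dlambda/lambda) * c = 0.00202 * 3e8 = 606000.0

606000.0 m/s


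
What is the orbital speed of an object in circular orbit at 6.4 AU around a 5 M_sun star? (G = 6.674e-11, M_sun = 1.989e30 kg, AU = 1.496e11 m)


v = sqrt(GM/r) = sqrt(6.674e-11 * 9.945e+30 / 9.574e+11) = 26329.3241

26329.3241 m/s


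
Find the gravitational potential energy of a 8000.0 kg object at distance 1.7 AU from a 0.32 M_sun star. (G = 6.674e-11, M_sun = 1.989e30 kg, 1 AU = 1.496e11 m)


M = 0.32 * 1.989e30 kg = 6.3648e+29 kg; r = 1.7 AU * 1.496e11 m/AU = 2.5432e+11 m. U = -GM*m/r = -(6.674e-11 * 6.3648e+29 * 8000.0) / 2.5432e+11 = -1.336e+12

-1.336e+12 J


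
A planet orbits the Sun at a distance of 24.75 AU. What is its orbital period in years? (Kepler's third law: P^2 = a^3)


P = a^(3/2) = 24.75^1.5 = 123.1297

123.1297 years


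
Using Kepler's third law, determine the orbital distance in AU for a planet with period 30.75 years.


a = P^(2/3) = 30.75^(2/3) = 9.8151

9.8151 AU


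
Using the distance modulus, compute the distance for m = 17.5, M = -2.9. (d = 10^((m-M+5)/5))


d = 10^((m - M + 5)/5) = 10^((17.5 - -2.9 + 5)/5) = 120226.4435

120226.4435 pc


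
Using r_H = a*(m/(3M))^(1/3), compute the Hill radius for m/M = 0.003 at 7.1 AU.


r_H = a * (m/3M)^(1/3) = 7.1 * (0.003/3)^(1/3) = 0.71

0.71 AU


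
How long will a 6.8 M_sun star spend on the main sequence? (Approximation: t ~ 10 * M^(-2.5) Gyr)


t = 10 * M^(-2.5) = 10 * 6.8^(-2.5) = 0.0829

0.0829 Gyr


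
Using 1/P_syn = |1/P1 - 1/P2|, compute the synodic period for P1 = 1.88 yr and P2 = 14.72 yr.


1/P_syn = |1/P1 - 1/P2| = |1/1.88 - 1/14.72| => P_syn = 2.1553

2.1553 years


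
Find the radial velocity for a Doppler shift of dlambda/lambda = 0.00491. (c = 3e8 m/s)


v = (dlambda/lambda) * c = 0.00491 * 3e8 = 1.473e+06

1.473e+06 m/s


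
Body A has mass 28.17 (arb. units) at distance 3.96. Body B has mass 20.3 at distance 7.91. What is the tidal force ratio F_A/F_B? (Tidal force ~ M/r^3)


Ratio = (M1/r1^3) / (M2/r2^3) = (28.17/3.96^3) / (20.3/7.91^3) = 11.0595

11.0595


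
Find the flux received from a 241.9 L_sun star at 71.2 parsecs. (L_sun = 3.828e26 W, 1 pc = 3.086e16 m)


F = L / (4*pi*d^2) = 9.260e+28 / (4*pi*(2.197e+18)^2) = 1.526e-09

1.526e-09 W/m^2


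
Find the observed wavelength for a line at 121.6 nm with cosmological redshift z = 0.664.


lam_obs = lam_emit * (1 + z) = 121.6 * (1 + 0.664) = 202.3424

202.3424 nm


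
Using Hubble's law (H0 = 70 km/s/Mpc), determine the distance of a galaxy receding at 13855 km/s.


d = v / H0 = 13855 / 70 = 197.9286

197.9286 Mpc


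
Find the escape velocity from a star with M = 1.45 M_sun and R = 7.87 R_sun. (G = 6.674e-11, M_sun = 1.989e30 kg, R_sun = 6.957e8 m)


M = 1.45 * 1.989e30 kg = 2.88405e+30 kg; R = 7.87 * 6.957e8 m = 5.475159e+09 m. v_esc = sqrt(2GM/R) = sqrt(2 * 6.674e-11 * 2.88405e+30 / 5.475159e+09) = 265161.9009

265161.9009 m/s


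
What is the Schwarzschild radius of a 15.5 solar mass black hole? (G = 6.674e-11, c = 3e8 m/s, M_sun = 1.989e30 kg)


M = 15.5 * 1.989e30 kg = 3.08295e+31 kg. rs = 2GM/c^2 = 2 * 6.674e-11 * 3.08295e+31 / (3e8)^2 = 45723.574

45723.574 m


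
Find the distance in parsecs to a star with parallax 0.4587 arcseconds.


d = 1/p = 1/0.4587 = 2.1801

2.1801 pc


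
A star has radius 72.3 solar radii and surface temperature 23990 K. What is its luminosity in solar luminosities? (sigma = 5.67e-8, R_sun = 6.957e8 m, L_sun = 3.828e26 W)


R = 72.3 * 6.957e8 m = 5.029911e+10 m. L = 4*pi*R^2*sigma*T^4 = 4*pi*(5.029911e+10)^2 * 5.67e-8 * 23990^4 = 5.970827386e+32 W. L/L_sun = 5.970827386e+32 / 3.828e26 = 1.560e+06

1.560e+06 L_sun


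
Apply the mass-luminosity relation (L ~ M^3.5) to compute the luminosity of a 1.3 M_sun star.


L/L_sun = (M/M_sun)^3.5 = 1.3^3.5 = 2.505

2.505 L_sun


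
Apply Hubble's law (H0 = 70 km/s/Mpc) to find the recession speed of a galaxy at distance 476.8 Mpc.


v = H0 * d = 70 * 476.8 = 33376.0

33376.0 km/s


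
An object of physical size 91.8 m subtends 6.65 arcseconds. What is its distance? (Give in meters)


D = size / theta_rad, theta_rad = 6.65 * pi/(180*3600) = 3.224e-05, D = 2.847e+06

2.847e+06 m


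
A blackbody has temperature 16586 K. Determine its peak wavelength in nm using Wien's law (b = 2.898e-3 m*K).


lam_max = b / T = 2.898e-3 / 16586 = 1.747e-07 m = 174.7257 nm

174.7257 nm


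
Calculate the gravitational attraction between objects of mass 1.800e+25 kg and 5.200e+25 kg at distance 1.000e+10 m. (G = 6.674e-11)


F = G*m1*m2/r^2 = 6.674e-11 * 1.800e+25 * 5.200e+25 / (1.000e+10)^2 = 6.674e-11 * 9.360e+50 / 1.000e+20 = 6.247e+20

6.247e+20 N


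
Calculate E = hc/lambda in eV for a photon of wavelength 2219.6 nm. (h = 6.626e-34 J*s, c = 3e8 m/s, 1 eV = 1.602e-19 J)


E = hc/lambda = 6.626e-34 * 3e8 / 2.220e-06 = 8.956e-20 J = 0.559 eV

0.559 eV


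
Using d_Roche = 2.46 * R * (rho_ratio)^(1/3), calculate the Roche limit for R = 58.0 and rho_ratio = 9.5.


d_Roche = 2.46 * 58.0 * 9.5^(1/3) = 302.1837

302.1837


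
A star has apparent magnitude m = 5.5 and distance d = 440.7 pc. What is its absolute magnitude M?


M = m - 5*log10(d) + 5 = 5.5 - 5*log10(440.7) + 5 = -2.7207

-2.7207


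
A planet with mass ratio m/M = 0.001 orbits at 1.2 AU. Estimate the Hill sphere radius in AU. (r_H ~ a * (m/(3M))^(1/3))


r_H = a * (m/3M)^(1/3) = 1.2 * (0.001/3)^(1/3) = 0.0832

0.0832 AU


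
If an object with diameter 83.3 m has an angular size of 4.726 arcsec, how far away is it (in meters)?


D = size / theta_rad, theta_rad = 4.726 * pi/(180*3600) = 2.291e-05, D = 3.636e+06

3.636e+06 m


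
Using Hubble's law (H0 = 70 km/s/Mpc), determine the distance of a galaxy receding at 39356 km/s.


d = v / H0 = 39356 / 70 = 562.2286

562.2286 Mpc


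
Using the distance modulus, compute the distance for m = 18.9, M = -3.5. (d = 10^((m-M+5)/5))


d = 10^((m - M + 5)/5) = 10^((18.9 - -3.5 + 5)/5) = 301995.172

301995.172 pc


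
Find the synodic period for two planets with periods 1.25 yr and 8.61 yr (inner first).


1/P_syn = |1/P1 - 1/P2| = |1/1.25 - 1/8.61| => P_syn = 1.4623

1.4623 years


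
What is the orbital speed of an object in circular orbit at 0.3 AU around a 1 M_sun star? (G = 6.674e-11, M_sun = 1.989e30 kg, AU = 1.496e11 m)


v = sqrt(GM/r) = sqrt(6.674e-11 * 1.989e+30 / 4.488e+10) = 54385.6181

54385.6181 m/s


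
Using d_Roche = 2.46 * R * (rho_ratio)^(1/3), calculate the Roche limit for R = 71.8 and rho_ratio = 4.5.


d_Roche = 2.46 * 71.8 * 4.5^(1/3) = 291.6064

291.6064


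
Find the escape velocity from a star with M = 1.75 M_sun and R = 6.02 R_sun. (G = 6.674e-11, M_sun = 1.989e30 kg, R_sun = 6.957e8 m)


M = 1.75 * 1.989e30 kg = 3.48075e+30 kg; R = 6.02 * 6.957e8 m = 4.188114e+09 m. v_esc = sqrt(2GM/R) = sqrt(2 * 6.674e-11 * 3.48075e+30 / 4.188114e+09) = 333069.8087

333069.8087 m/s


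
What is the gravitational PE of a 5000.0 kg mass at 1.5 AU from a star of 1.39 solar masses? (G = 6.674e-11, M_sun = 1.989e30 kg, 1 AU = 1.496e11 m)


M = 1.39 * 1.989e30 kg = 2.76471e+30 kg; r = 1.5 AU * 1.496e11 m/AU = 2.244e+11 m. U = -GM*m/r = -(6.674e-11 * 2.76471e+30 * 5000.0) / 2.244e+11 = -4.111e+12

-4.111e+12 J


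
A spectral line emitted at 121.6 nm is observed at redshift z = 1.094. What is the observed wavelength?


lam_obs = lam_emit * (1 + z) = 121.6 * (1 + 1.094) = 254.6304

254.6304 nm


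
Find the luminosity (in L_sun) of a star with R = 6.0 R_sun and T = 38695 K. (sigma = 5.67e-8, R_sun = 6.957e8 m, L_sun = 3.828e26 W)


R = 6.0 * 6.957e8 m = 4.1742e+09 m. L = 4*pi*R^2*sigma*T^4 = 4*pi*(4.1742e+09)^2 * 5.67e-8 * 38695^4 = 2.783292404e+31 W. L/L_sun = 2.783292404e+31 / 3.828e26 = 72708.788

72708.788 L_sun


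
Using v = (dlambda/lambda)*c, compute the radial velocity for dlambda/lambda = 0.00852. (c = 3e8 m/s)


v = (dlambda/lambda) * c = 0.00852 * 3e8 = 2.556e+06

2.556e+06 m/s


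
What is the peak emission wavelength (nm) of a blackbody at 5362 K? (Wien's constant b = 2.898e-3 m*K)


lam_max = b / T = 2.898e-3 / 5362 = 5.405e-07 m = 540.47 nm

540.47 nm


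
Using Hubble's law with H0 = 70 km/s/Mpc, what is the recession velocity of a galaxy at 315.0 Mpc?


v = H0 * d = 70 * 315.0 = 22050.0

22050.0 km/s


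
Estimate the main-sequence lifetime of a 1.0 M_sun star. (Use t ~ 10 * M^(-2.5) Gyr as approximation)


t = 10 * M^(-2.5) = 10 * 1.0^(-2.5) = 10.0

10.0 Gyr


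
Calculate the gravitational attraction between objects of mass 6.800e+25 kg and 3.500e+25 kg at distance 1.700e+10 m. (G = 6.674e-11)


F = G*m1*m2/r^2 = 6.674e-11 * 6.800e+25 * 3.500e+25 / (1.700e+10)^2 = 6.674e-11 * 2.380e+51 / 2.890e+20 = 5.496e+20

5.496e+20 N


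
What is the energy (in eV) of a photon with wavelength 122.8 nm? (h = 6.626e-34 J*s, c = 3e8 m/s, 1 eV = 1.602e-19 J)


E = hc/lambda = 6.626e-34 * 3e8 / 1.228e-07 = 1.619e-18 J = 10.1044 eV

10.1044 eV


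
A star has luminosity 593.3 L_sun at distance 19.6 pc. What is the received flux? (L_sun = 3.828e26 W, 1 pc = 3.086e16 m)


F = L / (4*pi*d^2) = 2.271e+29 / (4*pi*(6.049e+17)^2) = 4.940e-08

4.940e-08 W/m^2


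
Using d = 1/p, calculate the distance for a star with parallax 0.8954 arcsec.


d = 1/p = 1/0.8954 = 1.1168

1.1168 pc


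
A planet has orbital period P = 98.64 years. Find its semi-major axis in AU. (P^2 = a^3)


a = P^(2/3) = 98.64^(2/3) = 21.3486

21.3486 AU


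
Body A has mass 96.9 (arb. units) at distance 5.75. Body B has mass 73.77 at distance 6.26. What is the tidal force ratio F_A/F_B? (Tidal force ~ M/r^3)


Ratio = (M1/r1^3) / (M2/r2^3) = (96.9/5.75^3) / (73.77/6.26^3) = 1.695

1.695


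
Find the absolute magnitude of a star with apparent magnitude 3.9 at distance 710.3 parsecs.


M = m - 5*log10(d) + 5 = 3.9 - 5*log10(710.3) + 5 = -5.3572

-5.3572


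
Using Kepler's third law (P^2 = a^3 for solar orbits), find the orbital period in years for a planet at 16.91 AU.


P = a^(3/2) = 16.91^1.5 = 69.5369

69.5369 years


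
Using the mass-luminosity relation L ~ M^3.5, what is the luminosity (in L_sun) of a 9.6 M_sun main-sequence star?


L/L_sun = (M/M_sun)^3.5 = 9.6^3.5 = 2741.2542

2741.2542 L_sun


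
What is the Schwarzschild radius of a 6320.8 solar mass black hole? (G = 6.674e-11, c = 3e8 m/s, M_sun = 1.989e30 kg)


M = 6320.8 * 1.989e30 kg = 1.25720712e+34 kg. rs = 2GM/c^2 = 2 * 6.674e-11 * 1.25720712e+34 / (3e8)^2 = 1.865e+07

1.865e+07 m


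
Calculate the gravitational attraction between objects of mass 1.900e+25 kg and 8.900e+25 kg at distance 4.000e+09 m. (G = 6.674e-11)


F = G*m1*m2/r^2 = 6.674e-11 * 1.900e+25 * 8.900e+25 / (4.000e+09)^2 = 6.674e-11 * 1.691e+51 / 1.600e+19 = 7.054e+21

7.054e+21 N


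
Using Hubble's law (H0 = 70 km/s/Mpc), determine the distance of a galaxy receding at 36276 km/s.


d = v / H0 = 36276 / 70 = 518.2286

518.2286 Mpc


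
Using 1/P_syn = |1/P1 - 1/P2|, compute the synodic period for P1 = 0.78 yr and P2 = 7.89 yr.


1/P_syn = |1/P1 - 1/P2| = |1/0.78 - 1/7.89| => P_syn = 0.8656

0.8656 years


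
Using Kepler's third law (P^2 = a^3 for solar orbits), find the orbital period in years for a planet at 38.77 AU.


P = a^(3/2) = 38.77^1.5 = 241.4036

241.4036 years


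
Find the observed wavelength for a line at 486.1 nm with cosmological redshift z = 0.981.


lam_obs = lam_emit * (1 + z) = 486.1 * (1 + 0.981) = 962.9641

962.9641 nm


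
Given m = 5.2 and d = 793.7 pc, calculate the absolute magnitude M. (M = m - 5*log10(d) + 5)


M = m - 5*log10(d) + 5 = 5.2 - 5*log10(793.7) + 5 = -4.2983

-4.2983


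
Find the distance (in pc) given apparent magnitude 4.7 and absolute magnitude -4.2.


d = 10^((m - M + 5)/5) = 10^((4.7 - -4.2 + 5)/5) = 602.5596

602.5596 pc


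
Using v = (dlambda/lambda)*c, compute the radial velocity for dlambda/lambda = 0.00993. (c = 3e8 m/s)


v = (dlambda/lambda) * c = 0.00993 * 3e8 = 2.979e+06

2.979e+06 m/s


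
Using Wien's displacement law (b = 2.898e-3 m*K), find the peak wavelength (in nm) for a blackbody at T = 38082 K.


lam_max = b / T = 2.898e-3 / 38082 = 7.610e-08 m = 76.0989 nm

76.0989 nm


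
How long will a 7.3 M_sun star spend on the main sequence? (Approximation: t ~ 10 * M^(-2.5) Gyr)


t = 10 * M^(-2.5) = 10 * 7.3^(-2.5) = 0.0695

0.0695 Gyr


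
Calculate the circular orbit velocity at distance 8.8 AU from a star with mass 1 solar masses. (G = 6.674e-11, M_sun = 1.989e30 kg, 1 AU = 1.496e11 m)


v = sqrt(GM/r) = sqrt(6.674e-11 * 1.989e+30 / 1.316e+12) = 10041.6102

10041.6102 m/s


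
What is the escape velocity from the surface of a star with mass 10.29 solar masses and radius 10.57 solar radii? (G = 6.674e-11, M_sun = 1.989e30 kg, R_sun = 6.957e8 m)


M = 10.29 * 1.989e30 kg = 2.046681e+31 kg; R = 10.57 * 6.957e8 m = 7.353549e+09 m. v_esc = sqrt(2GM/R) = sqrt(2 * 6.674e-11 * 2.046681e+31 / 7.353549e+09) = 609515.3995

609515.3995 m/s


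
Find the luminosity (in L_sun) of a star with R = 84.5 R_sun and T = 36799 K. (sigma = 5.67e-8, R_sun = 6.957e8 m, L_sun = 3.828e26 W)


R = 84.5 * 6.957e8 m = 5.878665e+10 m. L = 4*pi*R^2*sigma*T^4 = 4*pi*(5.878665e+10)^2 * 5.67e-8 * 36799^4 = 4.51538115e+33 W. L/L_sun = 4.51538115e+33 / 3.828e26 = 1.180e+07

1.180e+07 L_sun


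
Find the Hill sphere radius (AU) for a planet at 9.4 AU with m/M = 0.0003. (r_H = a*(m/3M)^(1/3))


r_H = a * (m/3M)^(1/3) = 9.4 * (0.0003/3)^(1/3) = 0.4363

0.4363 AU


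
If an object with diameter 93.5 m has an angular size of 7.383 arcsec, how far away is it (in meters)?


D = size / theta_rad, theta_rad = 7.383 * pi/(180*3600) = 3.579e-05, D = 2.612e+06

2.612e+06 m


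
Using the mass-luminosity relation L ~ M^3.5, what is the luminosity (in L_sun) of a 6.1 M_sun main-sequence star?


L/L_sun = (M/M_sun)^3.5 = 6.1^3.5 = 560.6017

560.6017 L_sun


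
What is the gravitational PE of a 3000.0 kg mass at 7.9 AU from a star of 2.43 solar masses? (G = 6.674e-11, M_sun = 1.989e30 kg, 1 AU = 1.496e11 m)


M = 2.43 * 1.989e30 kg = 4.83327e+30 kg; r = 7.9 AU * 1.496e11 m/AU = 1.18184e+12 m. U = -GM*m/r = -(6.674e-11 * 4.83327e+30 * 3000.0) / 1.18184e+12 = -8.188e+11

-8.188e+11 J


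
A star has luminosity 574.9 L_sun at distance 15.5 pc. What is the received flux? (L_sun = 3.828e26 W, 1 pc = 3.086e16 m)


F = L / (4*pi*d^2) = 2.201e+29 / (4*pi*(4.783e+17)^2) = 7.654e-08

7.654e-08 W/m^2


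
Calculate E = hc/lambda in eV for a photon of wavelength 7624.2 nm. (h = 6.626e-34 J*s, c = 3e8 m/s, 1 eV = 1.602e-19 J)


E = hc/lambda = 6.626e-34 * 3e8 / 7.624e-06 = 2.607e-20 J = 0.1627 eV

0.1627 eV


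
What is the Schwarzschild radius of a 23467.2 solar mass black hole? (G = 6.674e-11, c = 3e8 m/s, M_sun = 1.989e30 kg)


M = 23467.2 * 1.989e30 kg = 4.66762608e+34 kg. rs = 2GM/c^2 = 2 * 6.674e-11 * 4.66762608e+34 / (3e8)^2 = 6.923e+07

6.923e+07 m


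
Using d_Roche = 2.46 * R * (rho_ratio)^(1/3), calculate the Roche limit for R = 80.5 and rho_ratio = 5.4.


d_Roche = 2.46 * 80.5 * 5.4^(1/3) = 347.4259

347.4259


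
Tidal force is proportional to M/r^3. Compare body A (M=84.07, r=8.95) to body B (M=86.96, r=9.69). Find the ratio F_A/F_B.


Ratio = (M1/r1^3) / (M2/r2^3) = (84.07/8.95^3) / (86.96/9.69^3) = 1.2269

1.2269


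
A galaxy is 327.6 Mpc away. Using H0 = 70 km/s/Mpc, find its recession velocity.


v = H0 * d = 70 * 327.6 = 22932.0

22932.0 km/s


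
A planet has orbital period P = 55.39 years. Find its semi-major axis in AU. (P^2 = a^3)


a = P^(2/3) = 55.39^(2/3) = 14.5307

14.5307 AU


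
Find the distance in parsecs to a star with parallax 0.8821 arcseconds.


d = 1/p = 1/0.8821 = 1.1337

1.1337 pc


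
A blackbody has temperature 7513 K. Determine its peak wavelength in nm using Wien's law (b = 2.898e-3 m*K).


lam_max = b / T = 2.898e-3 / 7513 = 3.857e-07 m = 385.7314 nm

385.7314 nm


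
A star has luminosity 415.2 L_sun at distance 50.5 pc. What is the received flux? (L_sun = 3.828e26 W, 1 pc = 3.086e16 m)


F = L / (4*pi*d^2) = 1.589e+29 / (4*pi*(1.558e+18)^2) = 5.208e-09

5.208e-09 W/m^2


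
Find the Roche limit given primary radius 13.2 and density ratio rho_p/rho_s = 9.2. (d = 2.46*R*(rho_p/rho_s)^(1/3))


d_Roche = 2.46 * 13.2 * 9.2^(1/3) = 68.0412

68.0412


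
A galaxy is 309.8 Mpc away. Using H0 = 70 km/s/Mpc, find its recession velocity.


v = H0 * d = 70 * 309.8 = 21686.0

21686.0 km/s


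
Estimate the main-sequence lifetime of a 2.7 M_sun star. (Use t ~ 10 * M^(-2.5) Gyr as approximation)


t = 10 * M^(-2.5) = 10 * 2.7^(-2.5) = 0.8348

0.8348 Gyr


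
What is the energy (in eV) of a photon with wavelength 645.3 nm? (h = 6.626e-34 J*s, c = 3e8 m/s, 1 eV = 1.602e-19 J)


E = hc/lambda = 6.626e-34 * 3e8 / 6.453e-07 = 3.080e-19 J = 1.9229 eV

1.9229 eV


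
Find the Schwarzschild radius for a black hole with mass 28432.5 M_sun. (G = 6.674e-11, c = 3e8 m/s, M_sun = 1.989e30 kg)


M = 28432.5 * 1.989e30 kg = 5.65522425e+34 kg. rs = 2GM/c^2 = 2 * 6.674e-11 * 5.65522425e+34 / (3e8)^2 = 8.387e+07

8.387e+07 m


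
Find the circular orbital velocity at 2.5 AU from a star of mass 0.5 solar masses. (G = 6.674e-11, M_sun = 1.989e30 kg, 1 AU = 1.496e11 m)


v = sqrt(GM/r) = sqrt(6.674e-11 * 9.945e+29 / 3.740e+11) = 13321.7014

13321.7014 m/s


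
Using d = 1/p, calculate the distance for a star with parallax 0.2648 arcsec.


d = 1/p = 1/0.2648 = 3.7764

3.7764 pc


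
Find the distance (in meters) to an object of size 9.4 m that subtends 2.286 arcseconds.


D = size / theta_rad, theta_rad = 2.286 * pi/(180*3600) = 1.108e-05, D = 848157.9959

848157.9959 m


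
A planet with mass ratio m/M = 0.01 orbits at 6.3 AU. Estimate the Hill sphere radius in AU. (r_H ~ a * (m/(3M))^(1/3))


r_H = a * (m/3M)^(1/3) = 6.3 * (0.01/3)^(1/3) = 0.9411

0.9411 AU


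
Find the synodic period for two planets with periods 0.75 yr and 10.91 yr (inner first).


1/P_syn = |1/P1 - 1/P2| = |1/0.75 - 1/10.91| => P_syn = 0.8054

0.8054 years


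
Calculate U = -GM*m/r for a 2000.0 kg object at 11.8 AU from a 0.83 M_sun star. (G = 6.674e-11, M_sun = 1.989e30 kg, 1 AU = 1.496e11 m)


M = 0.83 * 1.989e30 kg = 1.65087e+30 kg; r = 11.8 AU * 1.496e11 m/AU = 1.76528e+12 m. U = -GM*m/r = -(6.674e-11 * 1.65087e+30 * 2000.0) / 1.76528e+12 = -1.248e+11

-1.248e+11 J


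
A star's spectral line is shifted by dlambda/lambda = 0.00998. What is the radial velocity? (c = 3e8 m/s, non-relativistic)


v = (dlambda/lambda) * c = 0.00998 * 3e8 = 2.994e+06

2.994e+06 m/s


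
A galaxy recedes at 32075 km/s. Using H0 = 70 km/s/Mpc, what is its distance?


d = v / H0 = 32075 / 70 = 458.2143

458.2143 Mpc


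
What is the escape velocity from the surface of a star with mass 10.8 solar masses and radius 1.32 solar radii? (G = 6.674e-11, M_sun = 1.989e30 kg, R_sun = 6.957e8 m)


M = 10.8 * 1.989e30 kg = 2.14812e+31 kg; R = 1.32 * 6.957e8 m = 9.18324e+08 m. v_esc = sqrt(2GM/R) = sqrt(2 * 6.674e-11 * 2.14812e+31 / 9.18324e+08) = 1.767e+06

1.767e+06 m/s


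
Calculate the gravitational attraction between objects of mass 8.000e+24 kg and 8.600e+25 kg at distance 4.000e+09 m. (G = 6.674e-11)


F = G*m1*m2/r^2 = 6.674e-11 * 8.000e+24 * 8.600e+25 / (4.000e+09)^2 = 6.674e-11 * 6.880e+50 / 1.600e+19 = 2.870e+21

2.870e+21 N


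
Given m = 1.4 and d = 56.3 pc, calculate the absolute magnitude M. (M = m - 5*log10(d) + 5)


M = m - 5*log10(d) + 5 = 1.4 - 5*log10(56.3) + 5 = -2.3525

-2.3525


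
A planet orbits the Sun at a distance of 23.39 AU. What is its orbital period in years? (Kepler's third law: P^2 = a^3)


P = a^(3/2) = 23.39^1.5 = 113.1215

113.1215 years


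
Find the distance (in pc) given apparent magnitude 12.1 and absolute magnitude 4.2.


d = 10^((m - M + 5)/5) = 10^((12.1 - 4.2 + 5)/5) = 380.1894

380.1894 pc


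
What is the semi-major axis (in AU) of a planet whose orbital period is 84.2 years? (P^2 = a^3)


a = P^(2/3) = 84.2^(2/3) = 19.2106

19.2106 AU


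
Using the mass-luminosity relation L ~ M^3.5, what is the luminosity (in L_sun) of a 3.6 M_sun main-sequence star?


L/L_sun = (M/M_sun)^3.5 = 3.6^3.5 = 88.5235

88.5235 L_sun


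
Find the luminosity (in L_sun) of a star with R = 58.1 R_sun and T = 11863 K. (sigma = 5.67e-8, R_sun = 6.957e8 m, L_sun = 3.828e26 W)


R = 58.1 * 6.957e8 m = 4.042017e+10 m. L = 4*pi*R^2*sigma*T^4 = 4*pi*(4.042017e+10)^2 * 5.67e-8 * 11863^4 = 2.305511623e+31 W. L/L_sun = 2.305511623e+31 / 3.828e26 = 60227.5764

60227.5764 L_sun


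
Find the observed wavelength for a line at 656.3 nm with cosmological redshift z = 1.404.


lam_obs = lam_emit * (1 + z) = 656.3 * (1 + 1.404) = 1577.7452

1577.7452 nm


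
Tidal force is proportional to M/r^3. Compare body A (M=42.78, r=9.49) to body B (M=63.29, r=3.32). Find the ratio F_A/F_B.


Ratio = (M1/r1^3) / (M2/r2^3) = (42.78/9.49^3) / (63.29/3.32^3) = 0.0289

0.0289


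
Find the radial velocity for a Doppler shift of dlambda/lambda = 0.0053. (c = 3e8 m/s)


v = (dlambda/lambda) * c = 0.0053 * 3e8 = 1.590e+06

1.590e+06 m/s


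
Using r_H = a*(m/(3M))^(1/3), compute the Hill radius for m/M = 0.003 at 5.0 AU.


r_H = a * (m/3M)^(1/3) = 5.0 * (0.003/3)^(1/3) = 0.5

0.5 AU


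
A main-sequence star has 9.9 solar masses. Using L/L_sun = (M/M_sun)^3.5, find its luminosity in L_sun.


L/L_sun = (M/M_sun)^3.5 = 9.9^3.5 = 3052.9745

3052.9745 L_sun


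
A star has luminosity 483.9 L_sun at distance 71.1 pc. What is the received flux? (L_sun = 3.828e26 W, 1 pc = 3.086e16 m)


F = L / (4*pi*d^2) = 1.852e+29 / (4*pi*(2.194e+18)^2) = 3.062e-09

3.062e-09 W/m^2


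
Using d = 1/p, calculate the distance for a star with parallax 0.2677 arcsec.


d = 1/p = 1/0.2677 = 3.7355

3.7355 pc


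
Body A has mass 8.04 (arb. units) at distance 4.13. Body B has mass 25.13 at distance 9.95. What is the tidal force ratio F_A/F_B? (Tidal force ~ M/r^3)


Ratio = (M1/r1^3) / (M2/r2^3) = (8.04/4.13^3) / (25.13/9.95^3) = 4.4739

4.4739


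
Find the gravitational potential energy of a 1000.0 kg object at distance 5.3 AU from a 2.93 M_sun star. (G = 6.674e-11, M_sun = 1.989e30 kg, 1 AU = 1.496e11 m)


M = 2.93 * 1.989e30 kg = 5.82777e+30 kg; r = 5.3 AU * 1.496e11 m/AU = 7.9288e+11 m. U = -GM*m/r = -(6.674e-11 * 5.82777e+30 * 1000.0) / 7.9288e+11 = -4.905e+11

-4.905e+11 J


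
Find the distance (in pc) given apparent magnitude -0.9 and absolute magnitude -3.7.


d = 10^((m - M + 5)/5) = 10^((-0.9 - -3.7 + 5)/5) = 36.3078

36.3078 pc


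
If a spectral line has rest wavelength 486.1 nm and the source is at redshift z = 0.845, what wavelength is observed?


lam_obs = lam_emit * (1 + z) = 486.1 * (1 + 0.845) = 896.8545

896.8545 nm


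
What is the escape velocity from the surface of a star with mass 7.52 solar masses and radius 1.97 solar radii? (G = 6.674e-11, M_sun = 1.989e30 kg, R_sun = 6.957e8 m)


M = 7.52 * 1.989e30 kg = 1.495728e+31 kg; R = 1.97 * 6.957e8 m = 1.370529e+09 m. v_esc = sqrt(2GM/R) = sqrt(2 * 6.674e-11 * 1.495728e+31 / 1.370529e+09) = 1.207e+06

1.207e+06 m/s


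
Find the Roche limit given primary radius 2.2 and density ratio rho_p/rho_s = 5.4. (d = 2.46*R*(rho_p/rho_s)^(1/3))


d_Roche = 2.46 * 2.2 * 5.4^(1/3) = 9.4949

9.4949


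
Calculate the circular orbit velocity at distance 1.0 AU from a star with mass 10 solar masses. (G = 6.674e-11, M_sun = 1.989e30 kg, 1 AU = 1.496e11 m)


v = sqrt(GM/r) = sqrt(6.674e-11 * 1.989e+31 / 1.496e+11) = 94198.6537

94198.6537 m/s


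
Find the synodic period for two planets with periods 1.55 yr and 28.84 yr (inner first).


1/P_syn = |1/P1 - 1/P2| = |1/1.55 - 1/28.84| => P_syn = 1.638

1.638 years


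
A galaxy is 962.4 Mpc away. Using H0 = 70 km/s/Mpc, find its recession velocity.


v = H0 * d = 70 * 962.4 = 67368.0

67368.0 km/s


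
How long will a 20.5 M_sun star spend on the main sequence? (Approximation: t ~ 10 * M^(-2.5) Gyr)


t = 10 * M^(-2.5) = 10 * 20.5^(-2.5) = 0.0053

0.0053 Gyr


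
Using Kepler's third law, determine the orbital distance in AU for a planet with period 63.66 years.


a = P^(2/3) = 63.66^(2/3) = 15.9433

15.9433 AU


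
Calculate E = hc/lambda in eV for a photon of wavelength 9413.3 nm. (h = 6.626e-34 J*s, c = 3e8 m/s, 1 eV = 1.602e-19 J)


E = hc/lambda = 6.626e-34 * 3e8 / 9.413e-06 = 2.112e-20 J = 0.1318 eV

0.1318 eV


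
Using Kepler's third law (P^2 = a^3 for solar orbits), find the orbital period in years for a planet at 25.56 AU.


P = a^(3/2) = 25.56^1.5 = 129.2234

129.2234 years


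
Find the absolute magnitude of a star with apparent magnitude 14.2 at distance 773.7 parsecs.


M = m - 5*log10(d) + 5 = 14.2 - 5*log10(773.7) + 5 = 4.7571

4.7571


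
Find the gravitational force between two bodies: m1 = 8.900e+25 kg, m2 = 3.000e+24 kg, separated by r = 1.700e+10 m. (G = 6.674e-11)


F = G*m1*m2/r^2 = 6.674e-11 * 8.900e+25 * 3.000e+24 / (1.700e+10)^2 = 6.674e-11 * 2.670e+50 / 2.890e+20 = 6.166e+19

6.166e+19 N


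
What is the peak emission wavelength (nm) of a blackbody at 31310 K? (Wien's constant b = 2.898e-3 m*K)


lam_max = b / T = 2.898e-3 / 31310 = 9.256e-08 m = 92.5583 nm

92.5583 nm


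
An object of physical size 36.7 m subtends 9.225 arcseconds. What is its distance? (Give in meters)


D = size / theta_rad, theta_rad = 9.225 * pi/(180*3600) = 4.472e-05, D = 820587.3593

820587.3593 m


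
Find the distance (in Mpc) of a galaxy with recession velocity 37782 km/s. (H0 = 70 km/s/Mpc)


d = v / H0 = 37782 / 70 = 539.7429

539.7429 Mpc


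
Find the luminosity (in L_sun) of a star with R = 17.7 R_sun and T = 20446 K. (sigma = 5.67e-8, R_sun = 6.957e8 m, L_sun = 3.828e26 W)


R = 17.7 * 6.957e8 m = 1.231389e+10 m. L = 4*pi*R^2*sigma*T^4 = 4*pi*(1.231389e+10)^2 * 5.67e-8 * 20446^4 = 1.888064768e+31 W. L/L_sun = 1.888064768e+31 / 3.828e26 = 49322.4861

49322.4861 L_sun


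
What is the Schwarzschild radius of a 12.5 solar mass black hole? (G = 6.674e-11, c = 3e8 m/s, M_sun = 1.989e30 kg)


M = 12.5 * 1.989e30 kg = 2.48625e+31 kg. rs = 2GM/c^2 = 2 * 6.674e-11 * 2.48625e+31 / (3e8)^2 = 36873.85

36873.85 m


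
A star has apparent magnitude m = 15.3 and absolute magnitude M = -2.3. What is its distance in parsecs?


d = 10^((m - M + 5)/5) = 10^((15.3 - -2.3 + 5)/5) = 33113.1121

33113.1121 pc


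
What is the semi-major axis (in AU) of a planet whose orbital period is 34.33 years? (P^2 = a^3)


a = P^(2/3) = 34.33^(2/3) = 10.5629

10.5629 AU


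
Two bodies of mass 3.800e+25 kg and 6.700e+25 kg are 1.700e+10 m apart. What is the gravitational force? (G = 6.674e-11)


F = G*m1*m2/r^2 = 6.674e-11 * 3.800e+25 * 6.700e+25 / (1.700e+10)^2 = 6.674e-11 * 2.546e+51 / 2.890e+20 = 5.880e+20

5.880e+20 N


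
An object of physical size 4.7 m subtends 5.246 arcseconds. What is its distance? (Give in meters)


D = size / theta_rad, theta_rad = 5.246 * pi/(180*3600) = 2.543e-05, D = 184796.9099

184796.9099 m


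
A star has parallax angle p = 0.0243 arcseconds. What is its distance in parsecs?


d = 1/p = 1/0.0243 = 41.1523

41.1523 pc


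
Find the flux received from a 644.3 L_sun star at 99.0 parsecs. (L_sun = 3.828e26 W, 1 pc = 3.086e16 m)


F = L / (4*pi*d^2) = 2.466e+29 / (4*pi*(3.055e+18)^2) = 2.103e-09

2.103e-09 W/m^2


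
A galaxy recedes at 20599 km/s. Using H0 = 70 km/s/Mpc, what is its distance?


d = v / H0 = 20599 / 70 = 294.2714

294.2714 Mpc


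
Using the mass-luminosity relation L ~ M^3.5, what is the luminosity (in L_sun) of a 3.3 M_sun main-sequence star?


L/L_sun = (M/M_sun)^3.5 = 3.3^3.5 = 65.2828

65.2828 L_sun


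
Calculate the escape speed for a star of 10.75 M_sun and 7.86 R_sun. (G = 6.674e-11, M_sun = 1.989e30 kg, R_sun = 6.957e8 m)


M = 10.75 * 1.989e30 kg = 2.138175e+31 kg; R = 7.86 * 6.957e8 m = 5.468202e+09 m. v_esc = sqrt(2GM/R) = sqrt(2 * 6.674e-11 * 2.138175e+31 / 5.468202e+09) = 722449.4221

722449.4221 m/s


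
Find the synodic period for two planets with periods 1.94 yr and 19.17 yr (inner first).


1/P_syn = |1/P1 - 1/P2| = |1/1.94 - 1/19.17| => P_syn = 2.1584

2.1584 years


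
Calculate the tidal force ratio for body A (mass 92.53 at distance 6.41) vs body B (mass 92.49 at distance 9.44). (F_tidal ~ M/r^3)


Ratio = (M1/r1^3) / (M2/r2^3) = (92.53/6.41^3) / (92.49/9.44^3) = 3.1954

3.1954


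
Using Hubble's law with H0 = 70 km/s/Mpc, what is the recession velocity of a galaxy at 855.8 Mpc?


v = H0 * d = 70 * 855.8 = 59906.0

59906.0 km/s


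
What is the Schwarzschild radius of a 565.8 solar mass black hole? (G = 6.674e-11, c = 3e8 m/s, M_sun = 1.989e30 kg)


M = 565.8 * 1.989e30 kg = 1.1253762e+33 kg. rs = 2GM/c^2 = 2 * 6.674e-11 * 1.1253762e+33 / (3e8)^2 = 1.669e+06

1.669e+06 m


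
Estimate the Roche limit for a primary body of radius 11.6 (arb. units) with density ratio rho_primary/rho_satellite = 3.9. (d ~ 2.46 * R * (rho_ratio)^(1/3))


d_Roche = 2.46 * 11.6 * 3.9^(1/3) = 44.9174

44.9174


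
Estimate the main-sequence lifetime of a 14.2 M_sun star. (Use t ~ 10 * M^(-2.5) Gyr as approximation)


t = 10 * M^(-2.5) = 10 * 14.2^(-2.5) = 0.0132

0.0132 Gyr


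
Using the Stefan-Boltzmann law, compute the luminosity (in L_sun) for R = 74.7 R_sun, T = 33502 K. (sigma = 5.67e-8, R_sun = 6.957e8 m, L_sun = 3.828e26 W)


R = 74.7 * 6.957e8 m = 5.196879e+10 m. L = 4*pi*R^2*sigma*T^4 = 4*pi*(5.196879e+10)^2 * 5.67e-8 * 33502^4 = 2.424158825e+33 W. L/L_sun = 2.424158825e+33 / 3.828e26 = 6.333e+06

6.333e+06 L_sun


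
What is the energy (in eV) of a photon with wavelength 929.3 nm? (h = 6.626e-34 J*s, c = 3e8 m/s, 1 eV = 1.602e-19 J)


E = hc/lambda = 6.626e-34 * 3e8 / 9.293e-07 = 2.139e-19 J = 1.3352 eV

1.3352 eV


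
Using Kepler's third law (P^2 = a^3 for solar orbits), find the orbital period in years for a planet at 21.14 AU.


P = a^(3/2) = 21.14^1.5 = 97.198

97.198 years


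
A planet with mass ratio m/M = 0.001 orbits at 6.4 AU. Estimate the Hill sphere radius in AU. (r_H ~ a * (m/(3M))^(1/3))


r_H = a * (m/3M)^(1/3) = 6.4 * (0.001/3)^(1/3) = 0.4438

0.4438 AU


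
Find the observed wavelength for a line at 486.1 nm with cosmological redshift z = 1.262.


lam_obs = lam_emit * (1 + z) = 486.1 * (1 + 1.262) = 1099.5582

1099.5582 nm


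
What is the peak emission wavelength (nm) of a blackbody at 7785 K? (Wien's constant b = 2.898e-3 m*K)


lam_max = b / T = 2.898e-3 / 7785 = 3.723e-07 m = 372.2543 nm

372.2543 nm
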